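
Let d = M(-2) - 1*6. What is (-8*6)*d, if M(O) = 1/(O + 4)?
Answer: 264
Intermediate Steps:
M(O) = 1/(4 + O)
d = -11/2 (d = 1/(4 - 2) - 1*6 = 1/2 - 6 = ½ - 6 = -11/2 ≈ -5.5000)
(-8*6)*d = -8*6*(-11/2) = -48*(-11/2) = 264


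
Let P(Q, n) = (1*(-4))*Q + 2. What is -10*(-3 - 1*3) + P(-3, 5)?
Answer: 74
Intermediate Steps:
P(Q, n) = 2 - 4*Q (P(Q, n) = -4*Q + 2 = 2 - 4*Q)
-10*(-3 - 1*3) + P(-3, 5) = -10*(-3 - 1*3) + (2 - 4*(-3)) = -10*(-3 - 3) + (2 + 12) = -10*(-6) + 14 = 60 + 14 = 74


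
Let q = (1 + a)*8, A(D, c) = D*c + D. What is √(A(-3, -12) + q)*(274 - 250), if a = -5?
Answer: 24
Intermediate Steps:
A(D, c) = D + D*c
q = -32 (q = (1 - 5)*8 = -4*8 = -32)
√(A(-3, -12) + q)*(274 - 250) = √(-3*(1 - 12) - 32)*(274 - 250) = √(-3*(-11) - 32)*24 = √(33 - 32)*24 = √1*24 = 1*24 = 24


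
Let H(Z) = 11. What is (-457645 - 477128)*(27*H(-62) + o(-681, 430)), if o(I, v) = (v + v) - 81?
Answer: -1005815748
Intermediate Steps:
o(I, v) = -81 + 2*v (o(I, v) = 2*v - 81 = -81 + 2*v)
(-457645 - 477128)*(27*H(-62) + o(-681, 430)) = (-457645 - 477128)*(27*11 + (-81 + 2*430)) = -934773*(297 + (-81 + 860)) = -934773*(297 + 779) = -934773*1076 = -1005815748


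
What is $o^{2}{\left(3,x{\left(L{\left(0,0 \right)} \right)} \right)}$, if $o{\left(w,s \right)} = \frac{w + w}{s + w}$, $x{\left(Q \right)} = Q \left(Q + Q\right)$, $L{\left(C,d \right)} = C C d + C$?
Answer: $4$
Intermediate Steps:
$L{\left(C,d \right)} = C + d C^{2}$ ($L{\left(C,d \right)} = C^{2} d + C = d C^{2} + C = C + d C^{2}$)
$x{\left(Q \right)} = 2 Q^{2}$ ($x{\left(Q \right)} = Q 2 Q = 2 Q^{2}$)
$o{\left(w,s \right)} = \frac{2 w}{s + w}$
$o^{2}{\left(3,x{\left(L{\left(0,0 \right)} \right)} \right)} = \left(2 \cdot 3 \frac{1}{2 \left(0 \left(1 + 0 \cdot 0\right)\right)^{2} + 3}\right)^{2} = \left(2 \cdot 3 \frac{1}{2 \left(0 \left(1 + 0\right)\right)^{2} + 3}\right)^{2} = \left(2 \cdot 3 \frac{1}{2 \left(0 \cdot 1\right)^{2} + 3}\right)^{2} = \left(2 \cdot 3 \frac{1}{2 \cdot 0^{2} + 3}\right)^{2} = \left(2 \cdot 3 \frac{1}{2 \cdot 0 + 3}\right)^{2} = \left(2 \cdot 3 \frac{1}{0 + 3}\right)^{2} = \left(2 \cdot 3 \cdot \frac{1}{3}\right)^{2} = 2^{2} = 4$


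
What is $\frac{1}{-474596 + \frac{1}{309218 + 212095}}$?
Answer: $- \frac{521313}{247413064547} \approx -2.1071 \cdot 10^{-6}$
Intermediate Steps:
$\frac{1}{-474596 + \frac{1}{309218 + 212095}} = \frac{1}{-474596 + \frac{1}{521313}} = \frac{1}{- \frac{247413064547}{521313}} = - \frac{521313}{247413064547}$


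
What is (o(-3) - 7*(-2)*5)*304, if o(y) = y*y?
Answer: 24016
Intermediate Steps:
o(y) = y²
(o(-3) - 7*(-2)*5)*304 = ((-3)² - 7*(-2)*5)*304 = (9 + 14*5)*304 = (9 + 70)*304 = 79*304 = 24016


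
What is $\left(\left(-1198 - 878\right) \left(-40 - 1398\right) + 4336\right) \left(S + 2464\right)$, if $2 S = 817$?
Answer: $8587694940$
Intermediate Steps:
$S = \frac{817}{2}$ ($S = \frac{1}{2} \cdot 817 = \frac{817}{2} \approx 408.5$)
$\left(\left(-1198 - 878\right) \left(-40 - 1398\right) + 4336\right) \left(S + 2464\right) = \left(\left(-1198 - 878\right) \left(-40 - 1398\right) + 4336\right) \left(\frac{817}{2} + 2464\right) = \left(\left(-2076\right) \left(-1438\right) + 4336\right) \frac{5745}{2} = \left(2985288 + 4336\right) \frac{5745}{2} = 2989624 \cdot \frac{5745}{2} = 8587694940$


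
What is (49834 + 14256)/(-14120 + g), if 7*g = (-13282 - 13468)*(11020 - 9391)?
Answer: -44863/4367459 ≈ -0.010272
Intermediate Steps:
g = -43575750/7 (g = ((-13282 - 13468)*(11020 - 9391))/7 = (-26750*1629)/7 = (1/7)*(-43575750) = -43575750/7 ≈ -6.2251e+6)
(49834 + 14256)/(-14120 + g) = (49834 + 14256)/(-14120 - 43575750/7) = 64090/(-43674590/7) = 64090*(-7/43674590) = -44863/4367459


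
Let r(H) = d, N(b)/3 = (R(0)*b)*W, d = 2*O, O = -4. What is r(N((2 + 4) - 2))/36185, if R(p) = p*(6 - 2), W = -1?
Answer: -8/36185 ≈ -0.00022109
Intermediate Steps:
R(p) = 4*p (R(p) = p*4 = 4*p)
d = -8 (d = 2*(-4) = -8)
N(b) = 0 (N(b) = 3*(((4*0)*b)*(-1)) = 3*((0*b)*(-1)) = 3*(0*(-1)) = 3*0 = 0)
r(H) = -8
r(N((2 + 4) - 2))/36185 = -8/36185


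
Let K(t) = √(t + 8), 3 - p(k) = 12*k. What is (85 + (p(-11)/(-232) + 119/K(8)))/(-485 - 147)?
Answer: -26487/146624 ≈ -0.18065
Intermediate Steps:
p(k) = 3 - 12*k
K(t) = √(8 + t)
(85 + (p(-11)/(-232) + 119/K(8)))/(-485 - 147) = (85 + ((3 - 12*(-11))/(-232) + 119/(√(8 + 8))))/(-485 - 147) = (85 + ((3 + 132)*(-1/232) + 119/(√16)))/(-632) = (85 + (135*(-1/232) + 119/4))*(-1/632) = (85 + (-135/232 + 119*(¼)))*(-1/632) = (85 + (-135/232 + 119/4))*(-1/632) = (85 + 6767/232)*(-1/632) = (26487/232)*(-1/632) = -26487/146624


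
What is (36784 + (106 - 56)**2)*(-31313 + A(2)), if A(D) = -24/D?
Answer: -1230571300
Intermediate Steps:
(36784 + (106 - 56)**2)*(-31313 + A(2)) = (36784 + (106 - 56)**2)*(-31313 - 24/2) = (36784 + 50**2)*(-31313 - 24*1/2) = (36784 + 2500)*(-31313 - 12) = 39284*(-31325) = -1230571300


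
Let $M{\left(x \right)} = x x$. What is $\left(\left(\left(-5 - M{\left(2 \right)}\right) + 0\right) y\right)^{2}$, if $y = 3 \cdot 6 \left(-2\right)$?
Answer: $104976$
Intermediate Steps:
$M{\left(x \right)} = x^{2}$
$y = -36$ ($y = 18 \left(-2\right) = -36$)
$\left(\left(\left(-5 - M{\left(2 \right)}\right) + 0\right) y\right)^{2} = \left(\left(\left(-5 - 2^{2}\right) + 0\right) \left(-36\right)\right)^{2} = \left(\left(\left(-5 - 4\right) + 0\right) \left(-36\right)\right)^{2} = \left(\left(-9 + 0\right) \left(-36\right)\right)^{2} = \left(\left(-9\right) \left(-36\right)\right)^{2} = 324^{2} = 104976$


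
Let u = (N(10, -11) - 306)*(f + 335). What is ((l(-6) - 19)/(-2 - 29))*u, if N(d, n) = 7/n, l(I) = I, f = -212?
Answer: -10371975/341 ≈ -30416.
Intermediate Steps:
u = -414879/11 (u = (7/(-11) - 306)*(-212 + 335) = (7*(-1/11) - 306)*123 = (-7/11 - 306)*123 = -3373/11*123 = -414879/11 ≈ -37716.)
((l(-6) - 19)/(-2 - 29))*u = ((-6 - 19)/(-2 - 29))*(-414879/11) = -25/(-31)*(-414879/11) = -25*(-1/31)*(-414879/11) = (25/31)*(-414879/11) = -10371975/341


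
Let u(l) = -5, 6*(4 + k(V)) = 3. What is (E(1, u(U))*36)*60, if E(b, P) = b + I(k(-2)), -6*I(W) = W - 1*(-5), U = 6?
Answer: 1620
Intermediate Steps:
k(V) = -7/2 (k(V) = -4 + (1/6)*3 = -4 + 1/2 = -7/2)
I(W) = -5/6 - W/6 (I(W) = -(W - 1*(-5))/6 = -(W + 5)/6 = -(5 + W)/6 = -5/6 - W/6)
E(b, P) = -1/4 + b (E(b, P) = b + (-5/6 - 1/6*(-7/2)) = b + (-5/6 + 7/12) = b - 1/4 = -1/4 + b)
(E(1, u(U))*36)*60 = ((-1/4 + 1)*36)*60 = ((3/4)*36)*60 = 27*60 = 1620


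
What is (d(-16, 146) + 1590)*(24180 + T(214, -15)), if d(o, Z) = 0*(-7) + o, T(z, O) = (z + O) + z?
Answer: 38709382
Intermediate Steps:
T(z, O) = O + 2*z (T(z, O) = (O + z) + z = O + 2*z)
d(o, Z) = o (d(o, Z) = 0 + o = o)
(d(-16, 146) + 1590)*(24180 + T(214, -15)) = (-16 + 1590)*(24180 + (-15 + 2*214)) = 1574*(24180 + (-15 + 428)) = 1574*(24180 + 413) = 1574*24593 = 38709382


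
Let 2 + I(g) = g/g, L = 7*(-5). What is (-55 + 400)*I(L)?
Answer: -345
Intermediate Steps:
L = -35
I(g) = -1 (I(g) = -2 + g/g = -2 + 1 = -1)
(-55 + 400)*I(L) = (-55 + 400)*(-1) = 345*(-1) = -345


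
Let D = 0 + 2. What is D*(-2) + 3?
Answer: -1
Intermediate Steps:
D = 2
D*(-2) + 3 = 2*(-2) + 3 = -4 + 3 = -1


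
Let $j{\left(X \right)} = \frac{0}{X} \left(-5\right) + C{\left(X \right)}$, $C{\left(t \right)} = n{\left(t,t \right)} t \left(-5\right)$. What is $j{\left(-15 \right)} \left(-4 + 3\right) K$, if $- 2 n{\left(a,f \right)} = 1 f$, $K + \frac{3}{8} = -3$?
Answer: $\frac{30375}{16} \approx 1898.4$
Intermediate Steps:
$K = - \frac{27}{8}$ ($K = - \frac{3}{8} - 3 = - \frac{27}{8} \approx -3.375$)
$n{\left(a,f \right)} = - \frac{f}{2}$ ($n{\left(a,f \right)} = - \frac{1 f}{2} = - \frac{f}{2}$)
$C{\left(t \right)} = \frac{5 t^{2}}{2}$ ($C{\left(t \right)} = - \frac{t}{2} t \left(-5\right) = - \frac{t^{2}}{2} \left(-5\right) = \frac{5 t^{2}}{2}$)
$j{\left(X \right)} = \frac{5 X^{2}}{2}$ ($j{\left(X \right)} = \frac{0}{X} \left(-5\right) + \frac{5 X^{2}}{2} = 0 \left(-5\right) + \frac{5 X^{2}}{2} = 0 + \frac{5 X^{2}}{2} = \frac{5 X^{2}}{2}$)
$j{\left(-15 \right)} \left(-4 + 3\right) K = \frac{5 \left(-15\right)^{2}}{2} \left(-4 + 3\right) \left(- \frac{27}{8}\right) = \frac{5}{2} \cdot 225 \left(\left(-1\right) \left(- \frac{27}{8}\right)\right) = \frac{1125}{2} \cdot \frac{27}{8} = \frac{30375}{16}$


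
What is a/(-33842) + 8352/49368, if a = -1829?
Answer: 15539269/69612994 ≈ 0.22322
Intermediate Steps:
a/(-33842) + 8352/49368 = -1829/(-33842) + 8352/49368 = -1829*(-1/33842) + 8352*(1/49368) = 1829/33842 + 348/2057 = 15539269/69612994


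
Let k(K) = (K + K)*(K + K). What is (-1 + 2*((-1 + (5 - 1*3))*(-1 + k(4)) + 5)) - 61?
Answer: 74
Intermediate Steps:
k(K) = 4*K² (k(K) = (2*K)*(2*K) = 4*K²)
(-1 + 2*((-1 + (5 - 1*3))*(-1 + k(4)) + 5)) - 61 = (-1 + 2*((-1 + (5 - 1*3))*(-1 + 4*4²) + 5)) - 61 = (-1 + 2*((-1 + (5 - 3))*(-1 + 4*16) + 5)) - 61 = (-1 + 2*((-1 + 2)*(-1 + 64) + 5)) - 61 = (-1 + 2*(1*63 + 5)) - 61 = (-1 + 2*(63 + 5)) - 61 = (-1 + 2*68) - 61 = (-1 + 136) - 61 = 135 - 61 = 74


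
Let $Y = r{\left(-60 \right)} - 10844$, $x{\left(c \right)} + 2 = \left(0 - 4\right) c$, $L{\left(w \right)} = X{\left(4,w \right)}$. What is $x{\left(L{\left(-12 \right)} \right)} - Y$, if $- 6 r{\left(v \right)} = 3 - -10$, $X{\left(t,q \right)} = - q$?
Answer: $\frac{64777}{6} \approx 10796.0$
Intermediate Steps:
$L{\left(w \right)} = - w$
$r{\left(v \right)} = - \frac{13}{6}$ ($r{\left(v \right)} = - \frac{3 - -10}{6} = - \frac{3 + 10}{6} = \left(- \frac{1}{6}\right) 13 = - \frac{13}{6}$)
$x{\left(c \right)} = -2 - 4 c$ ($x{\left(c \right)} = -2 + \left(0 - 4\right) c = -2 - 4 c$)
$Y = - \frac{65077}{6}$ ($Y = - \frac{13}{6} - 10844 = - \frac{65077}{6} \approx -10846.0$)
$x{\left(L{\left(-12 \right)} \right)} - Y = \left(-2 - 4 \left(\left(-1\right) \left(-12\right)\right)\right) - - \frac{65077}{6} = \left(-2 - 48\right) + \frac{65077}{6} = -50 + \frac{65077}{6} = \frac{64777}{6}$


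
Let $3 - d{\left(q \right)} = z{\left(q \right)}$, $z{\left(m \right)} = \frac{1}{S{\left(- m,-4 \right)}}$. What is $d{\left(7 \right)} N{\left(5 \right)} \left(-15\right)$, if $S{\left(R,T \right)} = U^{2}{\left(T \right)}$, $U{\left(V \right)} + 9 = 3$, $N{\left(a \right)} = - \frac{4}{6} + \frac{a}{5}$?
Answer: $- \frac{535}{36} \approx -14.861$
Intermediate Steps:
$N{\left(a \right)} = - \frac{2}{3} + \frac{a}{5}$ ($N{\left(a \right)} = \left(-4\right) \frac{1}{6} + a \frac{1}{5} = - \frac{2}{3} + \frac{a}{5}$)
$U{\left(V \right)} = -6$ ($U{\left(V \right)} = -9 + 3 = -6$)
$S{\left(R,T \right)} = 36$ ($S{\left(R,T \right)} = \left(-6\right)^{2} = 36$)
$z{\left(m \right)} = \frac{1}{36}$
$d{\left(q \right)} = \frac{107}{36}$ ($d{\left(q \right)} = 3 - \frac{1}{36} = \frac{107}{36}$)
$d{\left(7 \right)} N{\left(5 \right)} \left(-15\right) = \frac{107 \left(- \frac{2}{3} + \frac{1}{5} \cdot 5\right)}{36} \left(-15\right) = \frac{107 \left(- \frac{2}{3} + 1\right)}{36} \left(-15\right) = \frac{107}{36} \cdot \frac{1}{3} \left(-15\right) = \frac{107}{108} \left(-15\right) = - \frac{535}{36}$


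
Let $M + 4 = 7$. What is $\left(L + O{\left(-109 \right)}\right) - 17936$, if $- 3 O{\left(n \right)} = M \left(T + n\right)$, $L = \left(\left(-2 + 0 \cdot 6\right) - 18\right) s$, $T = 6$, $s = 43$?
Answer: $-18693$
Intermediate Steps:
$M = 3$ ($M = -4 + 7 = 3$)
$L = -860$ ($L = \left(\left(-2 + 0 \cdot 6\right) - 18\right) 43 = \left(\left(-2 + 0\right) - 18\right) 43 = \left(-2 - 18\right) 43 = \left(-20\right) 43 = -860$)
$O{\left(n \right)} = -6 - n$ ($O{\left(n \right)} = - \frac{3 \left(6 + n\right)}{3} = - \frac{18 + 3 n}{3} = -6 - n$)
$\left(L + O{\left(-109 \right)}\right) - 17936 = \left(-860 - -103\right) - 17936 = \left(-860 + \left(-6 + 109\right)\right) - 17936 = \left(-860 + 103\right) - 17936 = -757 - 17936 = -18693$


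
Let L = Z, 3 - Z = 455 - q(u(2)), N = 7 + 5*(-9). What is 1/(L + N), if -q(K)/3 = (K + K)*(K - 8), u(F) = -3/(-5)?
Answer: -25/11584 ≈ -0.0021582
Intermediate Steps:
u(F) = 3/5 (u(F) = -3*(-1/5) = 3/5)
q(K) = -6*K*(-8 + K) (q(K) = -3*(K + K)*(K - 8) = -3*2*K*(-8 + K) = -6*K*(-8 + K))
N = -38 (N = 7 - 45 = -38)
Z = -10634/25 (Z = 3 - (455 - 6*3*(8 - 1*3/5)/5) = 3 - (455 - 6*3*(8 - 3/5)/5) = 3 - (455 - 6*3*37/(5*5)) = 3 - (455 - 1*666/25) = 3 - (455 - 666/25) = 3 - 1*10709/25 = 3 - 10709/25 = -10634/25 ≈ -425.36)
L = -10634/25 ≈ -425.36
1/(L + N) = 1/(-10634/25 - 38) = 1/(-11584/25) = -25/11584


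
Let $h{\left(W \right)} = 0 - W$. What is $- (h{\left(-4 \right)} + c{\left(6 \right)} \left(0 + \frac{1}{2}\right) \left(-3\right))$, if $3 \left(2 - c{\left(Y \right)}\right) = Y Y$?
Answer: $-19$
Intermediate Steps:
$h{\left(W \right)} = - W$
$c{\left(Y \right)} = 2 - \frac{Y^{2}}{3}$ ($c{\left(Y \right)} = 2 - \frac{Y Y}{3} = 2 - \frac{Y^{2}}{3}$)
$- (h{\left(-4 \right)} + c{\left(6 \right)} \left(0 + \frac{1}{2}\right) \left(-3\right)) = - (\left(-1\right) \left(-4\right) + \left(2 - \frac{6^{2}}{3}\right) \left(0 + \frac{1}{2}\right) \left(-3\right)) = - (4 + \left(2 - 12\right) \left(0 + \frac{1}{2}\right) \left(-3\right)) = - (4 + \left(2 - 12\right) \frac{1}{2} \left(-3\right)) = - (4 - -15) = - (4 + 15) = \left(-1\right) 19 = -19$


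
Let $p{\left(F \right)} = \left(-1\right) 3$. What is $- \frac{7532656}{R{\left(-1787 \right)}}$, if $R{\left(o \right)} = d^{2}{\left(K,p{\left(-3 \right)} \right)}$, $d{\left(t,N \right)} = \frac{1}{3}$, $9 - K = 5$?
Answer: $-67793904$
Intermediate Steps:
$K = 4$ ($K = 9 - 5 = 4$)
$p{\left(F \right)} = -3$
$d{\left(t,N \right)} = \frac{1}{3}$
$R{\left(o \right)} = \frac{1}{9}$ ($R{\left(o \right)} = \left(\frac{1}{3}\right)^{2} = \frac{1}{9}$)
$- \frac{7532656}{R{\left(-1787 \right)}} = - 7532656 \frac{1}{\frac{1}{9}} = \left(-7532656\right) 9 = -67793904$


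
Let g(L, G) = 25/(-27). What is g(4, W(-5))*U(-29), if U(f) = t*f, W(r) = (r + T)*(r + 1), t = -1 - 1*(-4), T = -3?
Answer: 725/9 ≈ 80.556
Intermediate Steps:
t = 3 (t = -1 + 4 = 3)
W(r) = (1 + r)*(-3 + r) (W(r) = (r - 3)*(r + 1) = (-3 + r)*(1 + r) = (1 + r)*(-3 + r))
g(L, G) = -25/27 (g(L, G) = 25*(-1/27) = -25/27)
U(f) = 3*f
g(4, W(-5))*U(-29) = -25*(-29)/9 = -25/27*(-87) = 725/9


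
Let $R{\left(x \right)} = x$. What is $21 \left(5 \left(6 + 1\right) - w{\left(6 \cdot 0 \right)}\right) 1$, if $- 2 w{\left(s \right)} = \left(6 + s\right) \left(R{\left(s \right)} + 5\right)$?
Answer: $1050$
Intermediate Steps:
$w{\left(s \right)} = - \frac{\left(5 + s\right) \left(6 + s\right)}{2}$ ($w{\left(s \right)} = - \frac{\left(6 + s\right) \left(s + 5\right)}{2} = - \frac{\left(6 + s\right) \left(5 + s\right)}{2} = - \frac{\left(5 + s\right) \left(6 + s\right)}{2}$)
$21 \left(5 \left(6 + 1\right) - w{\left(6 \cdot 0 \right)}\right) 1 = 21 \left(5 \left(6 + 1\right) - \left(-15 - \frac{11 \cdot 6 \cdot 0}{2} - \frac{\left(6 \cdot 0\right)^{2}}{2}\right)\right) 1 = 21 \left(5 \cdot 7 - \left(-15 - 0 - \frac{0^{2}}{2}\right)\right) 1 = 21 \left(35 - \left(-15 + 0 - 0\right)\right) 1 = 21 \left(35 - \left(-15 + 0 + 0\right)\right) 1 = 21 \left(35 - -15\right) 1 = 21 \left(35 + 15\right) 1 = 21 \cdot 50 \cdot 1 = 1050 \cdot 1 = 1050$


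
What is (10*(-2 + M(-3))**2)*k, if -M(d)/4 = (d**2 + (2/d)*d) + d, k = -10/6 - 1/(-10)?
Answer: -54332/3 ≈ -18111.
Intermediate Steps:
k = -47/30 (k = -10*1/6 - 1*(-1/10) = -5/3 + 1/10 = -47/30 ≈ -1.5667)
M(d) = -8 - 4*d - 4*d**2 (M(d) = -4*((d**2 + (2/d)*d) + d) = -4*((d**2 + 2) + d) = -4*((2 + d**2) + d) = -4*(2 + d + d**2) = -8 - 4*d - 4*d**2)
(10*(-2 + M(-3))**2)*k = (10*(-2 + (-8 - 4*(-3) - 4*(-3)**2))**2)*(-47/30) = (10*(-2 + (-8 + 12 - 4*9))**2)*(-47/30) = (10*(-2 + (-8 + 12 - 36))**2)*(-47/30) = (10*(-2 - 32)**2)*(-47/30) = (10*(-34)**2)*(-47/30) = (10*1156)*(-47/30) = 11560*(-47/30) = -54332/3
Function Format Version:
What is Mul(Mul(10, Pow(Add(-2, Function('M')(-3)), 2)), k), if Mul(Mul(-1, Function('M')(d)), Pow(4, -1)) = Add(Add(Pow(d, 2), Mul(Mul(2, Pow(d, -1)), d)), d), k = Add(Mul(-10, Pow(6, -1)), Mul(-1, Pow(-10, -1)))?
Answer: Rational(-54332, 3) ≈ -18111.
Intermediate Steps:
k = Rational(-47, 30) (k = Add(Mul(-10, Rational(1, 6)), Mul(-1, Rational(-1, 10))) = Add(Rational(-5, 3), Rational(1, 10)) = Rational(-47, 30) ≈ -1.5667)
Function('M')(d) = Add(-8, Mul(-4, d), Mul(-4, Pow(d, 2))) (Function('M')(d) = Mul(-4, Add(Add(Pow(d, 2), Mul(Mul(2, Pow(d, -1)), d)), d)) = Mul(-4, Add(Add(Pow(d, 2), 2), d)) = Mul(-4, Add(Add(2, Pow(d, 2)), d)) = Mul(-4, Add(2, d, Pow(d, 2))) = Add(-8, Mul(-4, d), Mul(-4, Pow(d, 2))))
Mul(Mul(10, Pow(Add(-2, Function('M')(-3)), 2)), k) = Mul(Mul(10, Pow(Add(-2, Add(-8, Mul(-4, -3), Mul(-4, Pow(-3, 2)))), 2)), Rational(-47, 30)) = Mul(Mul(10, Pow(Add(-2, Add(-8, 12, Mul(-4, 9))), 2)), Rational(-47, 30)) = Mul(Mul(10, Pow(Add(-2, Add(-8, 12, -36)), 2)), Rational(-47, 30)) = Mul(Mul(10, Pow(Add(-2, -32), 2)), Rational(-47, 30)) = Mul(Mul(10, Pow(-34, 2)), Rational(-47, 30)) = Mul(Mul(10, 1156), Rational(-47, 30)) = Mul(11560, Rational(-47, 30)) = Rational(-54332, 3)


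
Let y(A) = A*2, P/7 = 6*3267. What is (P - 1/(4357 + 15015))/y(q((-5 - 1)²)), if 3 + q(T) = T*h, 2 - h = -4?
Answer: 2658109607/8252472 ≈ 322.10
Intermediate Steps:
h = 6 (h = 2 - 1*(-4) = 2 + 4 = 6)
P = 137214 (P = 7*(6*3267) = 7*19602 = 137214)
q(T) = -3 + 6*T (q(T) = -3 + T*6 = -3 + 6*T)
y(A) = 2*A
(P - 1/(4357 + 15015))/y(q((-5 - 1)²)) = (137214 - 1/(4357 + 15015))/((2*(-3 + 6*(-5 - 1)²))) = (137214 - 1/19372)/((2*(-3 + 6*(-6)²))) = (137214 - 1*1/19372)/((2*(-3 + 6*36))) = (137214 - 1/19372)/((2*(-3 + 216))) = 2658109607/(19372*((2*213))) = (2658109607/19372)/426 = (2658109607/19372)*(1/426) = 2658109607/8252472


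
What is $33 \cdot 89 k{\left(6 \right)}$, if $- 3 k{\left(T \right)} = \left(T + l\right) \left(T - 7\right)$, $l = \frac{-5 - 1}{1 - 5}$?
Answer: $\frac{14685}{2} \approx 7342.5$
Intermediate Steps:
$l = \frac{3}{2}$ ($l = - \frac{6}{-4} = \left(-6\right) \left(- \frac{1}{4}\right) = \frac{3}{2} \approx 1.5$)
$k{\left(T \right)} = - \frac{\left(-7 + T\right) \left(\frac{3}{2} + T\right)}{3}$ ($k{\left(T \right)} = - \frac{\left(T + \frac{3}{2}\right) \left(T - 7\right)}{3} = - \frac{\left(\frac{3}{2} + T\right) \left(-7 + T\right)}{3} = - \frac{\left(-7 + T\right) \left(\frac{3}{2} + T\right)}{3}$)
$33 \cdot 89 k{\left(6 \right)} = 33 \cdot 89 \left(\frac{7}{2} - \frac{6^{2}}{3} + \frac{11}{6} \cdot 6\right) = 2937 \left(\frac{7}{2} - 12 + 11\right) = 2937 \cdot \frac{5}{2} = \frac{14685}{2}$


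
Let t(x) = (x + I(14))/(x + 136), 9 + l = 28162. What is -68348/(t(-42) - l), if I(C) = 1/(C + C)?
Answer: 3827488/1576593 ≈ 2.4277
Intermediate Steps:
I(C) = 1/(2*C)
l = 28153 (l = -9 + 28162 = 28153)
t(x) = (1/28 + x)/(136 + x) (t(x) = (x + (1/2)/14)/(x + 136) = (x + (1/2)*(1/14))/(136 + x) = (x + 1/28)/(136 + x) = (1/28 + x)/(136 + x))
-68348/(t(-42) - l) = -68348/((1/28 - 42)/(136 - 42) - 1*28153) = -68348/(-1175/28/94 - 28153) = -68348/((1/94)*(-1175/28) - 28153) = -68348/(-25/56 - 28153) = -68348/(-1576593/56) = -68348*(-56/1576593) = 3827488/1576593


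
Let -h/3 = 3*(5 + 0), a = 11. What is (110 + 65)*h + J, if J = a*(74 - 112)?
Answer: -8293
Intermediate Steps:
h = -45 (h = -9*(5 + 0) = -9*5 = -3*15 = -45)
J = -418 (J = 11*(74 - 112) = 11*(-38) = -418)
(110 + 65)*h + J = (110 + 65)*(-45) - 418 = 175*(-45) - 418 = -7875 - 418 = -8293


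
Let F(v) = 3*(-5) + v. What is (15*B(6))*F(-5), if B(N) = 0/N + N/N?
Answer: -300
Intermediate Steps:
F(v) = -15 + v
B(N) = 1 (B(N) = 0 + 1 = 1)
(15*B(6))*F(-5) = (15*1)*(-15 - 5) = 15*(-20) = -300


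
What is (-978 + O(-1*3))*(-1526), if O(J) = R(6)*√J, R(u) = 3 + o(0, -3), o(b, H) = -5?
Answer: 1492428 + 3052*I*√3 ≈ 1.4924e+6 + 5286.2*I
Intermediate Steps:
R(u) = -2 (R(u) = 3 - 5 = -2)
O(J) = -2*√J
(-978 + O(-1*3))*(-1526) = (-978 - 2*I*√3)*(-1526) = 1492428 + 3052*I*√3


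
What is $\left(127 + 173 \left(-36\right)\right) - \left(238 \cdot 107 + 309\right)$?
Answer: $-31876$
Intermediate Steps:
$\left(127 + 173 \left(-36\right)\right) - \left(238 \cdot 107 + 309\right) = \left(127 - 6228\right) - \left(25466 + 309\right) = -6101 - 25775 = -31876$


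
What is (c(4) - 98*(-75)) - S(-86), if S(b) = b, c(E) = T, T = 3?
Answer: 7439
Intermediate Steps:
c(E) = 3
(c(4) - 98*(-75)) - S(-86) = (3 - 98*(-75)) - 1*(-86) = (3 + 7350) + 86 = 7353 + 86 = 7439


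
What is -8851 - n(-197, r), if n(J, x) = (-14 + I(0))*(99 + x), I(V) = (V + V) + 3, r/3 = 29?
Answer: -6805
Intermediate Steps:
r = 87 (r = 3*29 = 87)
I(V) = 3 + 2*V (I(V) = 2*V + 3 = 3 + 2*V)
n(J, x) = -1089 - 11*x (n(J, x) = (-14 + (3 + 2*0))*(99 + x) = (-14 + (3 + 0))*(99 + x) = (-14 + 3)*(99 + x) = -11*(99 + x) = -1089 - 11*x)
-8851 - n(-197, r) = -8851 - (-1089 - 11*87) = -8851 - (-1089 - 957) = -8851 - 1*(-2046) = -8851 + 2046 = -6805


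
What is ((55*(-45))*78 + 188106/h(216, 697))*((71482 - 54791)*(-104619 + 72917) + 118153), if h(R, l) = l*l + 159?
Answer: 24815249449640272563/242984 ≈ 1.0213e+14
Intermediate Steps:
h(R, l) = 159 + l² (h(R, l) = l² + 159 = 159 + l²)
((55*(-45))*78 + 188106/h(216, 697))*((71482 - 54791)*(-104619 + 72917) + 118153) = ((55*(-45))*78 + 188106/(159 + 697²))*((71482 - 54791)*(-104619 + 72917) + 118153) = (-2475*78 + 188106/(159 + 485809))*(16691*(-31702) + 118153) = (-193050 + 188106/485968)*(-529138082 + 118153) = (-193050 + 188106*(1/485968))*(-529019929) = (-193050 + 94053/242984)*(-529019929) = -46907967147/242984*(-529019929) = 24815249449640272563/242984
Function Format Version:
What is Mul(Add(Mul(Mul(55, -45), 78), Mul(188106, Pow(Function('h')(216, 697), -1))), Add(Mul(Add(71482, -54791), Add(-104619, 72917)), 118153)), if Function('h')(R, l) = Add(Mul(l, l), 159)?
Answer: Rational(24815249449640272563, 242984) ≈ 1.0213e+14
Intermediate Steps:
Function('h')(R, l) = Add(159, Pow(l, 2)) (Function('h')(R, l) = Add(Pow(l, 2), 159) = Add(159, Pow(l, 2)))
Mul(Add(Mul(Mul(55, -45), 78), Mul(188106, Pow(Function('h')(216, 697), -1))), Add(Mul(Add(71482, -54791), Add(-104619, 72917)), 118153)) = Mul(Add(Mul(Mul(55, -45), 78), Mul(188106, Pow(Add(159, Pow(697, 2)), -1))), Add(Mul(Add(71482, -54791), Add(-104619, 72917)), 118153)) = Mul(Add(Mul(-2475, 78), Mul(188106, Pow(Add(159, 485809), -1))), Add(Mul(16691, -31702), 118153)) = Mul(Add(-193050, Mul(188106, Pow(485968, -1))), Add(-529138082, 118153)) = Mul(Add(-193050, Mul(188106, Rational(1, 485968))), -529019929) = Mul(Add(-193050, Rational(94053, 242984)), -529019929) = Mul(Rational(-46907967147, 242984), -529019929) = Rational(24815249449640272563, 242984)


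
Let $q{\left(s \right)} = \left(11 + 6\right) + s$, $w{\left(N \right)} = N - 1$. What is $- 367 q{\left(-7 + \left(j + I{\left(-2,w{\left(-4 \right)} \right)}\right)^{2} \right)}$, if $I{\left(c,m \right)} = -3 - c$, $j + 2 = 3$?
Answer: $-3670$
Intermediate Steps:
$w{\left(N \right)} = -1 + N$
$j = 1$ ($j = -2 + 3 = 1$)
$q{\left(s \right)} = 17 + s$
$- 367 q{\left(-7 + \left(j + I{\left(-2,w{\left(-4 \right)} \right)}\right)^{2} \right)} = - 367 \left(17 - \left(7 - \left(1 - 1\right)^{2}\right)\right) = - 367 \left(17 - \left(7 - 0^{2}\right)\right) = - 367 \left(17 + \left(-7 + 0\right)\right) = - 367 \left(17 - 7\right) = \left(-367\right) 10 = -3670$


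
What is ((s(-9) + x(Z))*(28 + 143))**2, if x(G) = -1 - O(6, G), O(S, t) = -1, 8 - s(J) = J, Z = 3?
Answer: 8450649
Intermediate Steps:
s(J) = 8 - J
x(G) = 0 (x(G) = -1 - 1*(-1) = -1 + 1 = 0)
((s(-9) + x(Z))*(28 + 143))**2 = (((8 - 1*(-9)) + 0)*(28 + 143))**2 = (((8 + 9) + 0)*171)**2 = ((17 + 0)*171)**2 = (17*171)**2 = 2907**2 = 8450649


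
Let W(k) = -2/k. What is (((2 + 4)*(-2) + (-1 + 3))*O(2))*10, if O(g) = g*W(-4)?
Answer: -100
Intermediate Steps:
O(g) = g/2 (O(g) = g*(-2/(-4)) = g*(-2*(-¼)) = g*(½) = g/2)
(((2 + 4)*(-2) + (-1 + 3))*O(2))*10 = (((2 + 4)*(-2) + (-1 + 3))*((½)*2))*10 = ((6*(-2) + 2)*1)*10 = ((-12 + 2)*1)*10 = -10*1*10 = -10*10 = -100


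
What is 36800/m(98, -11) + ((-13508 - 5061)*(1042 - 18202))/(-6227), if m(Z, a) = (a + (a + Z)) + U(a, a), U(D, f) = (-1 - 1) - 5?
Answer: -72766840/1437 ≈ -50638.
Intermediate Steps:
U(D, f) = -7 (U(D, f) = -2 - 5 = -7)
m(Z, a) = -7 + Z + 2*a (m(Z, a) = (a + (a + Z)) - 7 = (a + (Z + a)) - 7 = (Z + 2*a) - 7 = -7 + Z + 2*a)
36800/m(98, -11) + ((-13508 - 5061)*(1042 - 18202))/(-6227) = 36800/(-7 + 98 + 2*(-11)) + ((-13508 - 5061)*(1042 - 18202))/(-6227) = 36800/(-7 + 98 - 22) - 18569*(-17160)*(-1/6227) = 36800/69 + 318644040*(-1/6227) = 36800*(1/69) - 24511080/479 = 1600/3 - 24511080/479 = -72766840/1437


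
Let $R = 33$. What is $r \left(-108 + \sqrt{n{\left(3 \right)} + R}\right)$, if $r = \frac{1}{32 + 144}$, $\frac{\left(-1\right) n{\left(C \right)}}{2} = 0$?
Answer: $- \frac{27}{44} + \frac{\sqrt{33}}{176} \approx -0.581$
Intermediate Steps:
$n{\left(C \right)} = 0$ ($n{\left(C \right)} = \left(-2\right) 0 = 0$)
$r = \frac{1}{176} \approx 0.0056818$
$r \left(-108 + \sqrt{n{\left(3 \right)} + R}\right) = \frac{-108 + \sqrt{0 + 33}}{176} = \frac{-108 + \sqrt{33}}{176} = - \frac{27}{44} + \frac{\sqrt{33}}{176}$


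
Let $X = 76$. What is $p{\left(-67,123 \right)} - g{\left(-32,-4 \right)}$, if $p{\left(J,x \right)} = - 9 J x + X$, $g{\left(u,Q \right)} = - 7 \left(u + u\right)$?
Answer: $73797$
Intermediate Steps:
$g{\left(u,Q \right)} = - 14 u$ ($g{\left(u,Q \right)} = - 7 \cdot 2 u = - 14 u$)
$p{\left(J,x \right)} = 76 - 9 J x$ ($p{\left(J,x \right)} = - 9 J x + 76 = 76 - 9 J x$)
$p{\left(-67,123 \right)} - g{\left(-32,-4 \right)} = \left(76 - \left(-603\right) 123\right) - \left(-14\right) \left(-32\right) = \left(76 + 74169\right) - 448 = 74245 - 448 = 73797$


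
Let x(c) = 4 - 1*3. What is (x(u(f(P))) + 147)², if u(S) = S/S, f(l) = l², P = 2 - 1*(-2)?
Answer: 21904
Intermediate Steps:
P = 4 (P = 2 + 2 = 4)
u(S) = 1
x(c) = 1 (x(c) = 4 - 3 = 1)
(x(u(f(P))) + 147)² = (1 + 147)² = 148² = 21904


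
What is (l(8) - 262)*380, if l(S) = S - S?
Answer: -99560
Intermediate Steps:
l(S) = 0
(l(8) - 262)*380 = (0 - 262)*380 = -262*380 = -99560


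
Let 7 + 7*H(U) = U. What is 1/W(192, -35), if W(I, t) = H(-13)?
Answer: -7/20 ≈ -0.35000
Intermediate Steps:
H(U) = -1 + U/7
W(I, t) = -20/7 (W(I, t) = -1 + (1/7)*(-13) = -1 - 13/7 = -20/7)
1/W(192, -35) = 1/(-20/7) = -7/20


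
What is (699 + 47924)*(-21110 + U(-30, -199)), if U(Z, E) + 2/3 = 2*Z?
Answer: -3088143976/3 ≈ -1.0294e+9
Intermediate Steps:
U(Z, E) = -2/3 + 2*Z
(699 + 47924)*(-21110 + U(-30, -199)) = (699 + 47924)*(-21110 + (-2/3 + 2*(-30))) = 48623*(-21110 + (-2/3 - 60)) = 48623*(-21110 - 182/3) = 48623*(-63512/3) = -3088143976/3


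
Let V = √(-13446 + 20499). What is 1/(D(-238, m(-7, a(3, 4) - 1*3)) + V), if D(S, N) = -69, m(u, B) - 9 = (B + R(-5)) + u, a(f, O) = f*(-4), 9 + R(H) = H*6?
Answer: 23/764 + √7053/2292 ≈ 0.066746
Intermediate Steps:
R(H) = -9 + 6*H (R(H) = -9 + H*6 = -9 + 6*H)
a(f, O) = -4*f
m(u, B) = -30 + B + u (m(u, B) = 9 + ((B + (-9 + 6*(-5))) + u) = 9 + ((B + (-9 - 30)) + u) = 9 + ((B - 39) + u) = 9 + ((-39 + B) + u) = 9 + (-39 + B + u) = -30 + B + u)
V = √7053 ≈ 83.982
1/(D(-238, m(-7, a(3, 4) - 1*3)) + V) = 1/(-69 + √7053)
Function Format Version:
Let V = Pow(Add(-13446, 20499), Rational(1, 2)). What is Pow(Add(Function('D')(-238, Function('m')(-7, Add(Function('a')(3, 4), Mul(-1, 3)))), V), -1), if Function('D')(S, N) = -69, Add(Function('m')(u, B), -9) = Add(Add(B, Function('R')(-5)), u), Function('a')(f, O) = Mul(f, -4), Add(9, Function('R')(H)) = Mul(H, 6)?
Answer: Add(Rational(23, 764), Mul(Rational(1, 2292), Pow(7053, Rational(1, 2)))) ≈ 0.066746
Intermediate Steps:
Function('R')(H) = Add(-9, Mul(6, H)) (Function('R')(H) = Add(-9, Mul(H, 6)) = Add(-9, Mul(6, H)))
Function('a')(f, O) = Mul(-4, f)
Function('m')(u, B) = Add(-30, B, u) (Function('m')(u, B) = Add(9, Add(Add(B, Add(-9, Mul(6, -5))), u)) = Add(9, Add(Add(B, Add(-9, -30)), u)) = Add(9, Add(Add(B, -39), u)) = Add(9, Add(Add(-39, B), u)) = Add(9, Add(-39, B, u)) = Add(-30, B, u))
V = Pow(7053, Rational(1, 2)) ≈ 83.982
Pow(Add(Function('D')(-238, Function('m')(-7, Add(Function('a')(3, 4), Mul(-1, 3)))), V), -1) = Pow(Add(-69, Pow(7053, Rational(1, 2))), -1)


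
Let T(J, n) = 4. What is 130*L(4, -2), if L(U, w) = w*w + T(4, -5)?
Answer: 1040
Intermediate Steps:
L(U, w) = 4 + w**2 (L(U, w) = w*w + 4 = w**2 + 4 = 4 + w**2)
130*L(4, -2) = 130*(4 + (-2)**2) = 130*(4 + 4) = 130*8 = 1040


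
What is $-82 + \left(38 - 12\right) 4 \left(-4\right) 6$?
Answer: $-2578$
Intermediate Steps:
$-82 + \left(38 - 12\right) 4 \left(-4\right) 6 = -82 + \left(38 - 12\right) \left(\left(-16\right) 6\right) = -82 + 26 \left(-96\right) = -82 - 2496 = -2578$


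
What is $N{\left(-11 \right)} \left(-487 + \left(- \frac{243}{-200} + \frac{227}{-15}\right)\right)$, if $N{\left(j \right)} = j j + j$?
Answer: $- \frac{3306061}{60} \approx -55101.0$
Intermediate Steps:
$N{\left(j \right)} = j + j^{2}$ ($N{\left(j \right)} = j^{2} + j = j + j^{2}$)
$N{\left(-11 \right)} \left(-487 + \left(- \frac{243}{-200} + \frac{227}{-15}\right)\right) = - 11 \left(1 - 11\right) \left(-487 + \left(- \frac{243}{-200} + \frac{227}{-15}\right)\right) = \left(-11\right) \left(-10\right) \left(-487 + \left(\left(-243\right) \left(- \frac{1}{200}\right) + 227 \left(- \frac{1}{15}\right)\right)\right) = 110 \left(-487 + \left(\frac{243}{200} - \frac{227}{15}\right)\right) = 110 \left(-487 - \frac{8351}{600}\right) = 110 \left(- \frac{300551}{600}\right) = - \frac{3306061}{60}$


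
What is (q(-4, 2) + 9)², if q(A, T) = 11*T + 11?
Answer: 1764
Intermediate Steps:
q(A, T) = 11 + 11*T
(q(-4, 2) + 9)² = ((11 + 11*2) + 9)² = ((11 + 22) + 9)² = (33 + 9)² = 42² = 1764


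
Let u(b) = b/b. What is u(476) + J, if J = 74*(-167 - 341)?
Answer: -37591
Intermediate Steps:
u(b) = 1
J = -37592 (J = 74*(-508) = -37592)
u(476) + J = 1 - 37592 = -37591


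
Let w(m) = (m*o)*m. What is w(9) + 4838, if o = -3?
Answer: 4595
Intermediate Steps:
w(m) = -3*m² (w(m) = (m*(-3))*m = (-3*m)*m = -3*m²)
w(9) + 4838 = -3*9² + 4838 = -3*81 + 4838 = -243 + 4838 = 4595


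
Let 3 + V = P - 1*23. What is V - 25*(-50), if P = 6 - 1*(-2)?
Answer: 1232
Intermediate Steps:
P = 8 (P = 6 + 2 = 8)
V = -18 (V = -3 + (8 - 1*23) = -3 + (8 - 23) = -3 - 15 = -18)
V - 25*(-50) = -18 - 25*(-50) = -18 + 1250 = 1232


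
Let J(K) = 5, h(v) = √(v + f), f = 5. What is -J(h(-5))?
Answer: -5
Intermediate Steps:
h(v) = √(5 + v) (h(v) = √(v + 5) = √(5 + v))
-J(h(-5)) = -1*5 = -5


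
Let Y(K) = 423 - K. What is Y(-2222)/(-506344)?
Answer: -2645/506344 ≈ -0.0052237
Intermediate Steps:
Y(-2222)/(-506344) = (423 - 1*(-2222))/(-506344) = (423 + 2222)*(-1/506344) = 2645*(-1/506344) = -2645/506344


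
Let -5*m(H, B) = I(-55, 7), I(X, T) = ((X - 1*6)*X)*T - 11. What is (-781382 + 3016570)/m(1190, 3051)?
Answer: -5587970/11737 ≈ -476.10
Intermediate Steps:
I(X, T) = -11 + T*X*(-6 + X) (I(X, T) = ((X - 6)*X)*T - 11 = ((-6 + X)*X)*T - 11 = (X*(-6 + X))*T - 11 = T*X*(-6 + X) - 11 = -11 + T*X*(-6 + X))
m(H, B) = -23474/5 (m(H, B) = -(-11 + 7*(-55)² - 6*7*(-55))/5 = -(-11 + 7*3025 + 2310)/5 = -(-11 + 21175 + 2310)/5 = -⅕*23474 = -23474/5)
(-781382 + 3016570)/m(1190, 3051) = (-781382 + 3016570)/(-23474/5) = 2235188*(-5/23474) = -5587970/11737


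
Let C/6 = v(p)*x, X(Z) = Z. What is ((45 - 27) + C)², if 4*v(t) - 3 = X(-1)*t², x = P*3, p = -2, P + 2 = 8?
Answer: 81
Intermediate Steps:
P = 6 (P = -2 + 8 = 6)
x = 18 (x = 6*3 = 18)
v(t) = ¾ - t²/4 (v(t) = ¾ + (-t²)/4 = ¾ - t²/4)
C = -27 (C = 6*((¾ - ¼*(-2)²)*18) = 6*((¾ - ¼*4)*18) = 6*((¾ - 1)*18) = 6*(-¼*18) = 6*(-9/2) = -27)
((45 - 27) + C)² = ((45 - 27) - 27)² = (18 - 27)² = (-9)² = 81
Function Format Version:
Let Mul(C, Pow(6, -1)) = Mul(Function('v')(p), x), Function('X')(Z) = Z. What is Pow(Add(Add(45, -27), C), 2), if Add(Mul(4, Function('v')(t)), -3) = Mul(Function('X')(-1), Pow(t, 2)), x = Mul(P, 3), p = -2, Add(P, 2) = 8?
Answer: 81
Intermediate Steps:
P = 6 (P = Add(-2, 8) = 6)
x = 18 (x = Mul(6, 3) = 18)
Function('v')(t) = Add(Rational(3, 4), Mul(Rational(-1, 4), Pow(t, 2))) (Function('v')(t) = Add(Rational(3, 4), Mul(Rational(1, 4), Mul(-1, Pow(t, 2)))) = Add(Rational(3, 4), Mul(Rational(-1, 4), Pow(t, 2))))
C = -27 (C = Mul(6, Mul(Add(Rational(3, 4), Mul(Rational(-1, 4), Pow(-2, 2))), 18)) = Mul(6, Mul(Add(Rational(3, 4), Mul(Rational(-1, 4), 4)), 18)) = Mul(6, Mul(Add(Rational(3, 4), -1), 18)) = Mul(6, Mul(Rational(-1, 4), 18)) = Mul(6, Rational(-9, 2)) = -27)
Pow(Add(Add(45, -27), C), 2) = Pow(Add(Add(45, -27), -27), 2) = Pow(Add(18, -27), 2) = Pow(-9, 2) = 81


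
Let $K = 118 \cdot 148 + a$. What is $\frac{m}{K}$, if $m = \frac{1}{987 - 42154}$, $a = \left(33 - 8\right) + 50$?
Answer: $- \frac{1}{722028013} \approx -1.385 \cdot 10^{-9}$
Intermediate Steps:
$a = 75$ ($a = 25 + 50 = 75$)
$m = - \frac{1}{41167}$ ($m = \frac{1}{-41167} = - \frac{1}{41167} \approx -2.4291 \cdot 10^{-5}$)
$K = 17539$ ($K = 118 \cdot 148 + 75 = 17464 + 75 = 17539$)
$\frac{m}{K} = - \frac{1}{41167 \cdot 17539} = \left(- \frac{1}{41167}\right) \frac{1}{17539} = - \frac{1}{722028013}$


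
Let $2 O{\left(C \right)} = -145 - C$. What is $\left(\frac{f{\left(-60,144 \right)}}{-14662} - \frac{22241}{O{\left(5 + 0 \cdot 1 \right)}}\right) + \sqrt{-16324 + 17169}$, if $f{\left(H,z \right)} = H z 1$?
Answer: $\frac{163372771}{549825} + 13 \sqrt{5} \approx 326.21$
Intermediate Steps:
$f{\left(H,z \right)} = H z$
$O{\left(C \right)} = - \frac{145}{2} - \frac{C}{2}$ ($O{\left(C \right)} = \frac{-145 - C}{2} = - \frac{145}{2} - \frac{C}{2}$)
$\left(\frac{f{\left(-60,144 \right)}}{-14662} - \frac{22241}{O{\left(5 + 0 \cdot 1 \right)}}\right) + \sqrt{-16324 + 17169} = \left(\frac{\left(-60\right) 144}{-14662} - \frac{22241}{- \frac{145}{2} - \frac{5 + 0 \cdot 1}{2}}\right) + \sqrt{-16324 + 17169} = \left(\left(-8640\right) \left(- \frac{1}{14662}\right) - \frac{22241}{- \frac{145}{2} - \frac{5 + 0}{2}}\right) + \sqrt{845} = \left(\frac{4320}{7331} - \frac{22241}{- \frac{145}{2} - \frac{5}{2}}\right) + 13 \sqrt{5} = \left(\frac{4320}{7331} - \frac{22241}{-75}\right) + 13 \sqrt{5} = \left(\frac{4320}{7331} - - \frac{22241}{75}\right) + 13 \sqrt{5} = \left(\frac{4320}{7331} + \frac{22241}{75}\right) + 13 \sqrt{5} = \frac{163372771}{549825} + 13 \sqrt{5}$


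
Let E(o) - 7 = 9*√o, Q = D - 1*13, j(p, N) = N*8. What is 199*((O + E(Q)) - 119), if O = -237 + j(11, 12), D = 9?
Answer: -50347 + 3582*I ≈ -50347.0 + 3582.0*I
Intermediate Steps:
j(p, N) = 8*N
Q = -4 (Q = 9 - 1*13 = 9 - 13 = -4)
E(o) = 7 + 9*√o
O = -141 (O = -237 + 8*12 = -237 + 96 = -141)
199*((O + E(Q)) - 119) = 199*((-141 + (7 + 9*√(-4))) - 119) = 199*((-141 + (7 + 9*(2*I))) - 119) = 199*((-141 + (7 + 18*I)) - 119) = 199*((-134 + 18*I) - 119) = 199*(-253 + 18*I) = -50347 + 3582*I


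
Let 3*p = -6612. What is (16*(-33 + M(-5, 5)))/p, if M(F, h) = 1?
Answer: 128/551 ≈ 0.23230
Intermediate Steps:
p = -2204 (p = (⅓)*(-6612) = -2204)
(16*(-33 + M(-5, 5)))/p = (16*(-33 + 1))/(-2204) = (16*(-32))*(-1/2204) = -512*(-1/2204) = 128/551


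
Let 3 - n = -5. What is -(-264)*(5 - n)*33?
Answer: -26136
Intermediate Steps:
n = 8 (n = 3 - 1*(-5) = 3 + 5 = 8)
-(-264)*(5 - n)*33 = -(-264)*(5 - 1*8)*33 = -(-264)*(5 - 8)*33 = -(-264)*(-3)*33 = -44*18*33 = -792*33 = -26136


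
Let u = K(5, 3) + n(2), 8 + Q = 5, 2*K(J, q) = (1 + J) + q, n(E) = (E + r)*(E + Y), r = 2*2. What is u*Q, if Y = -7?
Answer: 153/2 ≈ 76.500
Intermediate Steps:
r = 4
n(E) = (-7 + E)*(4 + E) (n(E) = (E + 4)*(E - 7) = (4 + E)*(-7 + E) = (-7 + E)*(4 + E))
K(J, q) = ½ + J/2 + q/2 (K(J, q) = ((1 + J) + q)/2 = (1 + J + q)/2 = ½ + J/2 + q/2)
Q = -3 (Q = -8 + 5 = -3)
u = -51/2 (u = (½ + (½)*5 + (½)*3) + (-28 + 2² - 3*2) = (½ + 5/2 + 3/2) + (-28 + 4 - 6) = 9/2 - 30 = -51/2 ≈ -25.500)
u*Q = -51/2*(-3) = 153/2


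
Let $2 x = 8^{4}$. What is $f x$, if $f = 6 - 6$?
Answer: $0$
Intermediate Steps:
$x = 2048$ ($x = \frac{8^{4}}{2} = \frac{1}{2} \cdot 4096 = 2048$)
$f = 0$ ($f = 6 - 6 = 0$)
$f x = 0 \cdot 2048 = 0$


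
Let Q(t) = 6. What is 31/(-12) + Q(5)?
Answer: 41/12 ≈ 3.4167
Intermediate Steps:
31/(-12) + Q(5) = 31/(-12) + 6 = 31*(-1/12) + 6 = -31/12 + 6 = 41/12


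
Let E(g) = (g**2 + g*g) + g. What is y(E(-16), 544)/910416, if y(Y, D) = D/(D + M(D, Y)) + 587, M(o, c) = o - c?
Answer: 7251/11228464 ≈ 0.00064577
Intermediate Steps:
E(g) = g + 2*g**2 (E(g) = (g**2 + g**2) + g = 2*g**2 + g = g + 2*g**2)
y(Y, D) = 587 + D/(-Y + 2*D) (y(Y, D) = D/(D + (D - Y)) + 587 = D/(-Y + 2*D) + 587 = 587 + D/(-Y + 2*D))
y(E(-16), 544)/910416 = ((-(-9392)*(1 + 2*(-16)) + 1175*544)/(-(-16)*(1 + 2*(-16)) + 2*544))/910416 = ((-(-9392)*(1 - 32) + 639200)/(-(-16)*(1 - 32) + 1088))*(1/910416) = ((-(-9392)*(-31) + 639200)/(-(-16)*(-31) + 1088))*(1/910416) = ((-587*496 + 639200)/(-1*496 + 1088))*(1/910416) = ((-291152 + 639200)/(-496 + 1088))*(1/910416) = (348048/592)*(1/910416) = ((1/592)*348048)*(1/910416) = (21753/37)*(1/910416) = 7251/11228464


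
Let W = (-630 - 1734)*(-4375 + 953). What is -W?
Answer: -8089608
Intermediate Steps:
W = 8089608 (W = -2364*(-3422) = 8089608)
-W = -1*8089608 = -8089608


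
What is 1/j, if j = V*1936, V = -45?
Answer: -1/87120 ≈ -1.1478e-5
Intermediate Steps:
j = -87120 (j = -45*1936 = -87120)
1/j = 1/(-87120) = -1/87120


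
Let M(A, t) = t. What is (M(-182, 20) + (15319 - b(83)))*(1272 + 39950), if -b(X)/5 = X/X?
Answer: 632510368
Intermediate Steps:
b(X) = -5 (b(X) = -5*X/X = -5*1 = -5)
(M(-182, 20) + (15319 - b(83)))*(1272 + 39950) = (20 + (15319 - 1*(-5)))*(1272 + 39950) = (20 + (15319 + 5))*41222 = (20 + 15324)*41222 = 15344*41222 = 632510368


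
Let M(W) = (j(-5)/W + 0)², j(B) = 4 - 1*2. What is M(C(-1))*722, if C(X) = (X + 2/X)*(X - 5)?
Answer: 722/81 ≈ 8.9136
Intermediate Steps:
j(B) = 2 (j(B) = 4 - 2 = 2)
C(X) = (-5 + X)*(X + 2/X) (C(X) = (X + 2/X)*(-5 + X) = (-5 + X)*(X + 2/X))
M(W) = 4/W² (M(W) = (2/W + 0)² = (2/W)² = 4/W²)
M(C(-1))*722 = (4/(2 + (-1)² - 10/(-1) - 5*(-1))²)*722 = (4/(2 + 1 - 10*(-1) + 5)²)*722 = (4/(2 + 1 + 10 + 5)²)*722 = (4/18²)*722 = (4*(1/324))*722 = (1/81)*722 = 722/81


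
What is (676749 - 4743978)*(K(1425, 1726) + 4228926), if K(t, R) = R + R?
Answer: -17214050540562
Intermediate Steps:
K(t, R) = 2*R
(676749 - 4743978)*(K(1425, 1726) + 4228926) = (676749 - 4743978)*(2*1726 + 4228926) = -4067229*(3452 + 4228926) = -4067229*4232378 = -17214050540562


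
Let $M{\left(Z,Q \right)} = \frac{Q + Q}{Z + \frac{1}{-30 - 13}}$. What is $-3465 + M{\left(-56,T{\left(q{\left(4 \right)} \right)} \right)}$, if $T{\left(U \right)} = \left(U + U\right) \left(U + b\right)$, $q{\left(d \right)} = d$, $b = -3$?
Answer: $- \frac{8347873}{2409} \approx -3465.3$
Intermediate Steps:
$T{\left(U \right)} = 2 U \left(-3 + U\right)$ ($T{\left(U \right)} = \left(U + U\right) \left(U - 3\right) = 2 U \left(-3 + U\right)$)
$M{\left(Z,Q \right)} = \frac{2 Q}{- \frac{1}{43} + Z}$ ($M{\left(Z,Q \right)} = \frac{2 Q}{Z + \frac{1}{-43}} = \frac{2 Q}{Z - \frac{1}{43}} = \frac{2 Q}{- \frac{1}{43} + Z}$)
$-3465 + M{\left(-56,T{\left(q{\left(4 \right)} \right)} \right)} = -3465 + \frac{86 \cdot 2 \cdot 4 \left(-3 + 4\right)}{-1 + 43 \left(-56\right)} = -3465 + \frac{86 \cdot 2 \cdot 4 \cdot 1}{-1 - 2408} = -3465 + 86 \cdot 8 \frac{1}{-2409} = -3465 + 86 \cdot 8 \left(- \frac{1}{2409}\right) = -3465 - \frac{688}{2409} = - \frac{8347873}{2409}$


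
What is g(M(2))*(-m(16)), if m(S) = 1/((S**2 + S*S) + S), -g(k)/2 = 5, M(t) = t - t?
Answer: 5/264 ≈ 0.018939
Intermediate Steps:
M(t) = 0
g(k) = -10 (g(k) = -2*5 = -10)
m(S) = 1/(S + 2*S**2) (m(S) = 1/((S**2 + S**2) + S) = 1/(2*S**2 + S) = 1/(S + 2*S**2))
g(M(2))*(-m(16)) = -(-10)*1/(16*(1 + 2*16)) = -(-10)*1/(16*(1 + 32)) = -(-10)*(1/16)/33 = -(-10)*(1/16)*(1/33) = -(-10)/528 = -10*(-1/528) = 5/264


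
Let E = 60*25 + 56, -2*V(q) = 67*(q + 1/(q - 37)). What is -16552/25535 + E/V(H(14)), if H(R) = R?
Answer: -2183677024/549181245 ≈ -3.9762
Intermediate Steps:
V(q) = -67*q/2 - 67/(2*(-37 + q)) (V(q) = -67*(q + 1/(q - 37))/2 = -67*(q + 1/(-37 + q))/2 = -(67*q + 67/(-37 + q))/2 = -67*q/2 - 67/(2*(-37 + q)))
E = 1556 (E = 1500 + 56 = 1556)
-16552/25535 + E/V(H(14)) = -16552/25535 + 1556/((67*(-1 - 1*14² + 37*14)/(2*(-37 + 14)))) = -16552*1/25535 + 1556/(((67/2)*(-1 - 1*196 + 518)/(-23))) = -16552/25535 + 1556/(((67/2)*(-1/23)*(-1 - 196 + 518))) = -16552/25535 + 1556/(((67/2)*(-1/23)*321)) = -16552/25535 + 1556/(-21507/46) = -16552/25535 + 1556*(-46/21507) = -16552/25535 - 71576/21507 = -2183677024/549181245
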